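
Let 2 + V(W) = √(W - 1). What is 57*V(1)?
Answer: -114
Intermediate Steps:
V(W) = -2 + √(-1 + W) (V(W) = -2 + √(W - 1) = -2 + √(-1 + W))
57*V(1) = 57*(-2 + √(-1 + 1)) = 57*(-2 + √0) = 57*(-2 + 0) = 57*(-2) = -114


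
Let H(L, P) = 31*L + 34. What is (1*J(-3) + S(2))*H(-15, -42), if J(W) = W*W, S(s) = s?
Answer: -4741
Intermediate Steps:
J(W) = W²
H(L, P) = 34 + 31*L
(1*J(-3) + S(2))*H(-15, -42) = (1*(-3)² + 2)*(34 + 31*(-15)) = (1*9 + 2)*(34 - 465) = (9 + 2)*(-431) = 11*(-431) = -4741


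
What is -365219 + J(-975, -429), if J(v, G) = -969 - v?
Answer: -365213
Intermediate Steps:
-365219 + J(-975, -429) = -365219 + (-969 - 1*(-975)) = -365219 + (-969 + 975) = -365219 + 6 = -365213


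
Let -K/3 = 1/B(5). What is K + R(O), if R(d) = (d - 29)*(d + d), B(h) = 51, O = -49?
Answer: 129947/17 ≈ 7643.9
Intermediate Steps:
R(d) = 2*d*(-29 + d) (R(d) = (-29 + d)*(2*d) = 2*d*(-29 + d))
K = -1/17 (K = -3/51 = -3*1/51 = -1/17 ≈ -0.058824)
K + R(O) = -1/17 + 2*(-49)*(-29 - 49) = -1/17 + 2*(-49)*(-78) = -1/17 + 7644 = 129947/17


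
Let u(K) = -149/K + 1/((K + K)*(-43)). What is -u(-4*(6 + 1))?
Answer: -12815/2408 ≈ -5.3218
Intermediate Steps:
u(K) = -12815/(86*K) (u(K) = -149/K - 1/43/(2*K) = -149/K + (1/(2*K))*(-1/43) = -149/K - 1/(86*K) = -12815/(86*K))
-u(-4*(6 + 1)) = -(-12815)/(86*((-4*(6 + 1)))) = -(-12815)/(86*((-4*7))) = -(-12815)/(86*(-28)) = -(-12815)*(-1)/(86*28) = -1*12815/2408 = -12815/2408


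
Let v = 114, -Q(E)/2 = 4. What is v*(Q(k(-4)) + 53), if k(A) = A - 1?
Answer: 5130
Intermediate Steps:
k(A) = -1 + A
Q(E) = -8 (Q(E) = -2*4 = -8)
v*(Q(k(-4)) + 53) = 114*(-8 + 53) = 114*45 = 5130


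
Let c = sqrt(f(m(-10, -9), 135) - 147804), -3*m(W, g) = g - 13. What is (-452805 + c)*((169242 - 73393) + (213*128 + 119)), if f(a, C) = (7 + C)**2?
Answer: -55800065760 + 246464*I*sqrt(31910) ≈ -5.58e+10 + 4.4027e+7*I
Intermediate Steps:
m(W, g) = 13/3 - g/3 (m(W, g) = -(g - 13)/3 = -(-13 + g)/3 = 13/3 - g/3)
c = 2*I*sqrt(31910) (c = sqrt((7 + 135)**2 - 147804) = sqrt(142**2 - 147804) = sqrt(20164 - 147804) = sqrt(-127640) = 2*I*sqrt(31910) ≈ 357.27*I)
(-452805 + c)*((169242 - 73393) + (213*128 + 119)) = (-452805 + 2*I*sqrt(31910))*((169242 - 73393) + (213*128 + 119)) = (-452805 + 2*I*sqrt(31910))*(95849 + (27264 + 119)) = (-452805 + 2*I*sqrt(31910))*(95849 + 27383) = (-452805 + 2*I*sqrt(31910))*123232 = -55800065760 + 246464*I*sqrt(31910)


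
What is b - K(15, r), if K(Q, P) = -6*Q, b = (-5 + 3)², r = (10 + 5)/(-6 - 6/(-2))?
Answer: 94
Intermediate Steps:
r = -5 (r = 15/(-6 - 6*(-½)) = 15/(-6 + 3) = 15/(-3) = 15*(-⅓) = -5)
b = 4 (b = (-2)² = 4)
b - K(15, r) = 4 - (-6)*15 = 4 - 1*(-90) = 4 + 90 = 94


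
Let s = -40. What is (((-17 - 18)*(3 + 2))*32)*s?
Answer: 224000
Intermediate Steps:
(((-17 - 18)*(3 + 2))*32)*s = (((-17 - 18)*(3 + 2))*32)*(-40) = (-35*5*32)*(-40) = -175*32*(-40) = -5600*(-40) = 224000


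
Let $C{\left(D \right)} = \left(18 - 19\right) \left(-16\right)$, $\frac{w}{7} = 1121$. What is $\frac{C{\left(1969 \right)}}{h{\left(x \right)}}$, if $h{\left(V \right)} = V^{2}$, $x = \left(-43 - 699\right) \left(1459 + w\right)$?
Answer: $\frac{1}{2979983945169} \approx 3.3557 \cdot 10^{-13}$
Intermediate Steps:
$w = 7847$ ($w = 7 \cdot 1121 = 7847$)
$C{\left(D \right)} = 16$ ($C{\left(D \right)} = \left(-1\right) \left(-16\right) = 16$)
$x = -6905052$ ($x = \left(-43 - 699\right) \left(1459 + 7847\right) = \left(-742\right) 9306 = -6905052$)
$\frac{C{\left(1969 \right)}}{h{\left(x \right)}} = \frac{16}{\left(-6905052\right)^{2}} = \frac{16}{47679743122704} = 16 \cdot \frac{1}{47679743122704} = \frac{1}{2979983945169}$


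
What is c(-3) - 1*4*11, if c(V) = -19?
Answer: -63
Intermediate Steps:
c(-3) - 1*4*11 = -19 - 1*4*11 = -19 - 4*11 = -19 - 44 = -63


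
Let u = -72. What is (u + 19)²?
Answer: 2809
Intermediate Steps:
(u + 19)² = (-72 + 19)² = (-53)² = 2809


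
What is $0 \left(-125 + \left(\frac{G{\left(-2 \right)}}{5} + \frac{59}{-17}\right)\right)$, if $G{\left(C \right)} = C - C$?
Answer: $0$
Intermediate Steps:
$G{\left(C \right)} = 0$
$0 \left(-125 + \left(\frac{G{\left(-2 \right)}}{5} + \frac{59}{-17}\right)\right) = 0 \left(-125 + \left(\frac{0}{5} + \frac{59}{-17}\right)\right) = 0 \left(-125 + \left(0 \cdot \frac{1}{5} + 59 \left(- \frac{1}{17}\right)\right)\right) = 0 \left(-125 + \left(0 - \frac{59}{17}\right)\right) = 0 \left(-125 - \frac{59}{17}\right) = 0 \left(- \frac{2184}{17}\right) = 0$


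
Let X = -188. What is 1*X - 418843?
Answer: -419031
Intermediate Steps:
1*X - 418843 = 1*(-188) - 418843 = -188 - 418843 = -419031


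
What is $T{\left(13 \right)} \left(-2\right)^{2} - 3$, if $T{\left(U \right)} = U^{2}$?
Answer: $673$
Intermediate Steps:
$T{\left(13 \right)} \left(-2\right)^{2} - 3 = 13^{2} \left(-2\right)^{2} - 3 = 169 \cdot 4 - 3 = 676 - 3 = 673$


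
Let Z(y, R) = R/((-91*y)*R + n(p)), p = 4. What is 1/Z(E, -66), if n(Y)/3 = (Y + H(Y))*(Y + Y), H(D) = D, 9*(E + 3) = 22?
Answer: 4717/99 ≈ 47.646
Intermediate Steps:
E = -5/9 (E = -3 + (1/9)*22 = -3 + 22/9 = -5/9 ≈ -0.55556)
n(Y) = 12*Y**2 (n(Y) = 3*((Y + Y)*(Y + Y)) = 3*((2*Y)*(2*Y)) = 3*(4*Y**2) = 12*Y**2)
Z(y, R) = R/(192 - 91*R*y) (Z(y, R) = R/((-91*y)*R + 12*4**2) = R/(-91*R*y + 12*16) = R/(-91*R*y + 192) = R/(192 - 91*R*y))
1/Z(E, -66) = 1/(-1*(-66)/(-192 + 91*(-66)*(-5/9))) = 1/(-1*(-66)/(-192 + 10010/3)) = 1/(-1*(-66)/9434/3) = 1/(-1*(-66)*3/9434) = 1/(99/4717) = 4717/99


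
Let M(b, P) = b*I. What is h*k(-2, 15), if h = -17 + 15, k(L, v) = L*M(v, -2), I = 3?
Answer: 180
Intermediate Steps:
M(b, P) = 3*b (M(b, P) = b*3 = 3*b)
k(L, v) = 3*L*v (k(L, v) = L*(3*v) = 3*L*v)
h = -2
h*k(-2, 15) = -6*(-2)*15 = -2*(-90) = 180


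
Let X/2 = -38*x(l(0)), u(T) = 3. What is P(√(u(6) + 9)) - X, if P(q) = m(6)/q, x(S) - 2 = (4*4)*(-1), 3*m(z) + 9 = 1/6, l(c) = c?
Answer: -1064 - 53*√3/108 ≈ -1064.8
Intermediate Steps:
m(z) = -53/18 (m(z) = -3 + (⅓)/6 = -3 + (⅓)*(⅙) = -3 + 1/18 = -53/18)
x(S) = -14 (x(S) = 2 + (4*4)*(-1) = 2 + 16*(-1) = 2 - 16 = -14)
P(q) = -53/(18*q)
X = 1064 (X = 2*(-38*(-14)) = 2*532 = 1064)
P(√(u(6) + 9)) - X = -53/(18*√(3 + 9)) - 1*1064 = -53*√3/6/18 - 1064 = -53*√3/108 - 1064 = -1064 - 53*√3/108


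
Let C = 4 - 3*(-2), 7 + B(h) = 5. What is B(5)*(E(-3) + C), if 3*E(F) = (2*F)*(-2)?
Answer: -28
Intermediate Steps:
B(h) = -2 (B(h) = -7 + 5 = -2)
C = 10 (C = 4 + 6 = 10)
E(F) = -4*F/3 (E(F) = ((2*F)*(-2))/3 = (-4*F)/3 = -4*F/3)
B(5)*(E(-3) + C) = -2*(-4/3*(-3) + 10) = -2*(4 + 10) = -2*14 = -28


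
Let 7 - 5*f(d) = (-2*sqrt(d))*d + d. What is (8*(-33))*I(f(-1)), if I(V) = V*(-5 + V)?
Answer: 7392/5 - 4752*I/25 ≈ 1478.4 - 190.08*I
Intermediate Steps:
f(d) = 7/5 - d/5 + 2*d**(3/2)/5 (f(d) = 7/5 - ((-2*sqrt(d))*d + d)/5 = 7/5 - (-2*d**(3/2) + d)/5 = 7/5 - (d - 2*d**(3/2))/5 = 7/5 + (-d/5 + 2*d**(3/2)/5) = 7/5 - d/5 + 2*d**(3/2)/5)
(8*(-33))*I(f(-1)) = (8*(-33))*((7/5 - 1/5*(-1) + 2*(-1)**(3/2)/5)*(-5 + (7/5 - 1/5*(-1) + 2*(-1)**(3/2)/5))) = -264*(7/5 + 1/5 + 2*(-I)/5)*(-5 + (7/5 + 1/5 + 2*(-I)/5)) = -264*(7/5 + 1/5 - 2*I/5)*(-5 + (7/5 + 1/5 - 2*I/5)) = -264*(8/5 - 2*I/5)*(-5 + (8/5 - 2*I/5)) = -264*(8/5 - 2*I/5)*(-17/5 - 2*I/5) = -264*(-17/5 - 2*I/5)*(8/5 - 2*I/5)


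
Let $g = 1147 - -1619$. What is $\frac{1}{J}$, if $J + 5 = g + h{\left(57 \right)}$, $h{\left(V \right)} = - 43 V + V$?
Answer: $\frac{1}{367} \approx 0.0027248$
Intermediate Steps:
$g = 2766$ ($g = 1147 + 1619 = 2766$)
$h{\left(V \right)} = - 42 V$
$J = 367$ ($J = -5 + \left(2766 - 2394\right) = -5 + 372 = 367$)
$\frac{1}{J} = \frac{1}{367}$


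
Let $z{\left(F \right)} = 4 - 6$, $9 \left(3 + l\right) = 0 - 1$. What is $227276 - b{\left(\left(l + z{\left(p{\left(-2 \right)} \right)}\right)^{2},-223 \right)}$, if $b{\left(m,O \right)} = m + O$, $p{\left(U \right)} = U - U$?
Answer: $\frac{18425303}{81} \approx 2.2747 \cdot 10^{5}$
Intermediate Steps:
$p{\left(U \right)} = 0$
$l = - \frac{28}{9}$ ($l = -3 + \frac{0 - 1}{9} = -3 + \frac{1}{9} \left(-1\right) = -3 - \frac{1}{9} = - \frac{28}{9} \approx -3.1111$)
$z{\left(F \right)} = -2$ ($z{\left(F \right)} = 4 - 6 = -2$)
$b{\left(m,O \right)} = O + m$
$227276 - b{\left(\left(l + z{\left(p{\left(-2 \right)} \right)}\right)^{2},-223 \right)} = 227276 - \left(-223 + \left(- \frac{28}{9} - 2\right)^{2}\right) = 227276 - \left(-223 + \left(- \frac{46}{9}\right)^{2}\right) = 227276 - \left(-223 + \frac{2116}{81}\right) = 227276 - - \frac{15947}{81} = 227276 + \frac{15947}{81} = \frac{18425303}{81}$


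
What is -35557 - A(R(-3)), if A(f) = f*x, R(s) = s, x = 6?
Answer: -35539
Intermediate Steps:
A(f) = 6*f (A(f) = f*6 = 6*f)
-35557 - A(R(-3)) = -35557 - 6*(-3) = -35557 - 1*(-18) = -35557 + 18 = -35539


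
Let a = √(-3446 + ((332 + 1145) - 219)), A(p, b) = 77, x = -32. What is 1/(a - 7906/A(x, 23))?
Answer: -304381/37738744 - 5929*I*√547/37738744 ≈ -0.0080655 - 0.0036744*I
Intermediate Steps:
a = 2*I*√547 (a = √(-3446 + (1477 - 219)) = √(-3446 + 1258) = √(-2188) = 2*I*√547 ≈ 46.776*I)
1/(a - 7906/A(x, 23)) = 1/(2*I*√547 - 7906/77) = 1/(-7906/77 + 2*I*√547)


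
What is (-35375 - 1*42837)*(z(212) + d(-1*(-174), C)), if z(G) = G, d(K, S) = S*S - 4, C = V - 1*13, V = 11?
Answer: -16580944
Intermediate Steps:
C = -2 (C = 11 - 1*13 = 11 - 13 = -2)
d(K, S) = -4 + S**2 (d(K, S) = S**2 - 4 = -4 + S**2)
(-35375 - 1*42837)*(z(212) + d(-1*(-174), C)) = (-35375 - 1*42837)*(212 + (-4 + (-2)**2)) = (-35375 - 42837)*(212 + (-4 + 4)) = -78212*(212 + 0) = -78212*212 = -16580944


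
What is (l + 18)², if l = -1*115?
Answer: 9409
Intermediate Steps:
l = -115
(l + 18)² = (-115 + 18)² = (-97)² = 9409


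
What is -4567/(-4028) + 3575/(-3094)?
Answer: -10377/479332 ≈ -0.021649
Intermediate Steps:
-4567/(-4028) + 3575/(-3094) = -4567*(-1/4028) + 3575*(-1/3094) = 4567/4028 - 275/238 = -10377/479332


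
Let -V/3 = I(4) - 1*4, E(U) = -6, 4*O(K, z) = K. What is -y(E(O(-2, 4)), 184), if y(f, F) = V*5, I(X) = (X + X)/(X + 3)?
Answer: -300/7 ≈ -42.857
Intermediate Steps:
O(K, z) = K/4
I(X) = 2*X/(3 + X) (I(X) = (2*X)/(3 + X) = 2*X/(3 + X))
V = 60/7 (V = -3*(2*4/(3 + 4) - 1*4) = -3*(2*4/7 - 4) = -3*(2*4*(⅐) - 4) = -3*(8/7 - 4) = -3*(-20/7) = 60/7 ≈ 8.5714)
y(f, F) = 300/7 (y(f, F) = (60/7)*5 = 300/7)
-y(E(O(-2, 4)), 184) = -1*300/7 = -300/7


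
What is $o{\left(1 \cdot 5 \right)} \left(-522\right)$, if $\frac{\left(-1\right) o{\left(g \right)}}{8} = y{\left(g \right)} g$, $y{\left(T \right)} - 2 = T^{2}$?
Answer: $563760$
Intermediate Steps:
$y{\left(T \right)} = 2 + T^{2}$
$o{\left(g \right)} = - 8 g \left(2 + g^{2}\right)$ ($o{\left(g \right)} = - 8 \left(2 + g^{2}\right) g = - 8 g \left(2 + g^{2}\right)$)
$o{\left(1 \cdot 5 \right)} \left(-522\right) = - 8 \cdot 1 \cdot 5 \left(2 + \left(1 \cdot 5\right)^{2}\right) \left(-522\right) = \left(-8\right) 5 \left(2 + 5^{2}\right) \left(-522\right) = \left(-8\right) 5 \left(2 + 25\right) \left(-522\right) = \left(-8\right) 5 \cdot 27 \left(-522\right) = \left(-1080\right) \left(-522\right) = 563760$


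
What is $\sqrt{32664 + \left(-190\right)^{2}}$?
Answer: $2 \sqrt{17191} \approx 262.23$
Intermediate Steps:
$\sqrt{32664 + \left(-190\right)^{2}} = \sqrt{32664 + 36100} = \sqrt{68764} = 2 \sqrt{17191}$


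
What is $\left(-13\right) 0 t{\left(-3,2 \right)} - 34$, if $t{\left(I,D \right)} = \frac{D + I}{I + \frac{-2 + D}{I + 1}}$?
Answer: $-34$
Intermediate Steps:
$t{\left(I,D \right)} = \frac{D + I}{I + \frac{-2 + D}{1 + I}}$
$\left(-13\right) 0 t{\left(-3,2 \right)} - 34 = \left(-13\right) 0 \frac{2 - 3 + \left(-3\right)^{2} + 2 \left(-3\right)}{-2 + 2 - 3 + \left(-3\right)^{2}} - 34 = 0 \frac{2 - 3 + 9 - 6}{-2 + 2 - 3 + 9} - 34 = 0 \cdot \frac{1}{6} \cdot 2 - 34 = 0 \cdot \frac{1}{3} - 34 = 0 - 34 = -34$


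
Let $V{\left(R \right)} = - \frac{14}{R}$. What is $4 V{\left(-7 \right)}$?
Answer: $8$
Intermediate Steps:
$V{\left(R \right)} = - \frac{14}{R}$
$4 V{\left(-7 \right)} = 4 \left(- \frac{14}{-7}\right) = 4 \left(\left(-14\right) \left(- \frac{1}{7}\right)\right) = 4 \cdot 2 = 8$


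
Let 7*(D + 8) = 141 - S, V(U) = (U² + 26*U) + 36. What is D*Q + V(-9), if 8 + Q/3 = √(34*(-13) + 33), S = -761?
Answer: -21123/7 + 2538*I*√409/7 ≈ -3017.6 + 7332.6*I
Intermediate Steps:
V(U) = 36 + U² + 26*U
D = 846/7 (D = -8 + (141 - 1*(-761))/7 = -8 + (141 + 761)/7 = -8 + (⅐)*902 = -8 + 902/7 = 846/7 ≈ 120.86)
Q = -24 + 3*I*√409 (Q = -24 + 3*√(34*(-13) + 33) = -24 + 3*√(-442 + 33) = -24 + 3*√(-409) = -24 + 3*(I*√409) = -24 + 3*I*√409 ≈ -24.0 + 60.671*I)
D*Q + V(-9) = 846*(-24 + 3*I*√409)/7 + (36 + (-9)² + 26*(-9)) = (-20304/7 + 2538*I*√409/7) + (36 + 81 - 234) = (-20304/7 + 2538*I*√409/7) - 117 = -21123/7 + 2538*I*√409/7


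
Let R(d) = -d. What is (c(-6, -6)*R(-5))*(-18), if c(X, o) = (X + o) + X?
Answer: 1620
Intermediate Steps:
c(X, o) = o + 2*X
(c(-6, -6)*R(-5))*(-18) = ((-6 + 2*(-6))*(-1*(-5)))*(-18) = ((-6 - 12)*5)*(-18) = -18*5*(-18) = -90*(-18) = 1620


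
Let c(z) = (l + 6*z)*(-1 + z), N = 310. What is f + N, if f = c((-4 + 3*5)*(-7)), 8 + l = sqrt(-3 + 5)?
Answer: 36970 - 78*sqrt(2) ≈ 36860.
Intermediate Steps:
l = -8 + sqrt(2) (l = -8 + sqrt(-3 + 5) = -8 + sqrt(2) ≈ -6.5858)
c(z) = (-1 + z)*(-8 + sqrt(2) + 6*z) (c(z) = ((-8 + sqrt(2)) + 6*z)*(-1 + z) = (-8 + sqrt(2) + 6*z)*(-1 + z) = (-1 + z)*(-8 + sqrt(2) + 6*z))
f = 36660 - 78*sqrt(2) (f = 8 - sqrt(2) - 14*(-4 + 3*5)*(-7) + 6*((-4 + 3*5)*(-7))**2 + ((-4 + 3*5)*(-7))*sqrt(2) = 8 - sqrt(2) - 14*(-4 + 15)*(-7) + 6*((-4 + 15)*(-7))**2 + ((-4 + 15)*(-7))*sqrt(2) = 8 - sqrt(2) - 154*(-7) + 6*(11*(-7))**2 + (11*(-7))*sqrt(2) = 8 - sqrt(2) - 14*(-77) + 6*(-77)**2 - 77*sqrt(2) = 8 - sqrt(2) + 1078 + 6*5929 - 77*sqrt(2) = 8 - sqrt(2) + 1078 + 35574 - 77*sqrt(2) = 36660 - 78*sqrt(2) ≈ 36550.)
f + N = (36660 - 78*sqrt(2)) + 310 = 36970 - 78*sqrt(2)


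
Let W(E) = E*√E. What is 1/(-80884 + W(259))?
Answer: -80884/6524847477 - 259*√259/6524847477 ≈ -1.3035e-5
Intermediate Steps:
W(E) = E^(3/2)
1/(-80884 + W(259)) = 1/(-80884 + 259^(3/2)) = 1/(-80884 + 259*√259)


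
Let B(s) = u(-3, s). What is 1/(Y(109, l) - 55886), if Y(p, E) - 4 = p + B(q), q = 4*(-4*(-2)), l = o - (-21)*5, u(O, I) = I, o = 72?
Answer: -1/55741 ≈ -1.7940e-5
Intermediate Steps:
l = 177 (l = 72 - (-21)*5 = 72 - 1*(-105) = 72 + 105 = 177)
q = 32 (q = 4*8 = 32)
B(s) = s
Y(p, E) = 36 + p (Y(p, E) = 4 + (p + 32) = 4 + (32 + p) = 36 + p)
1/(Y(109, l) - 55886) = 1/((36 + 109) - 55886) = 1/(145 - 55886) = 1/(-55741) = -1/55741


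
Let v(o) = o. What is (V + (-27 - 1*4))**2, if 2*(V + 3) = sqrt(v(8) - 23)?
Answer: (68 - I*sqrt(15))**2/4 ≈ 1152.3 - 131.68*I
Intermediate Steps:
V = -3 + I*sqrt(15)/2 (V = -3 + sqrt(8 - 23)/2 = -3 + sqrt(-15)/2 = -3 + (I*sqrt(15))/2 = -3 + I*sqrt(15)/2 ≈ -3.0 + 1.9365*I)
(V + (-27 - 1*4))**2 = ((-3 + I*sqrt(15)/2) + (-27 - 1*4))**2 = ((-3 + I*sqrt(15)/2) + (-27 - 4))**2 = ((-3 + I*sqrt(15)/2) - 31)**2 = (-34 + I*sqrt(15)/2)**2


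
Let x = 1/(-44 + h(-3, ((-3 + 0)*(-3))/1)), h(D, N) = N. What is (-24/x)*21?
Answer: 17640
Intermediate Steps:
x = -1/35 (x = 1/(-44 + ((-3 + 0)*(-3))/1) = 1/(-44 - 3*(-3)*1) = 1/(-44 + 9*1) = 1/(-44 + 9) = 1/(-35) = -1/35 ≈ -0.028571)
(-24/x)*21 = (-24/(-1/35))*21 = -35*(-24)*21 = 840*21 = 17640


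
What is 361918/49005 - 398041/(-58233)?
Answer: 1932455719/135890865 ≈ 14.221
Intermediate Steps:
361918/49005 - 398041/(-58233) = 361918*(1/49005) - 398041*(-1/58233) = 361918/49005 + 56863/8319 = 1932455719/135890865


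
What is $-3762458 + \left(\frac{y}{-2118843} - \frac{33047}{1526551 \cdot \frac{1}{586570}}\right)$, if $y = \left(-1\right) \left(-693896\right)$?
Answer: $- \frac{12210826315261264460}{3234521900493} \approx -3.7752 \cdot 10^{6}$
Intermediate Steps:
$y = 693896$
$-3762458 + \left(\frac{y}{-2118843} - \frac{33047}{1526551 \cdot \frac{1}{586570}}\right) = -3762458 + \left(\frac{693896}{-2118843} - \frac{33047}{1526551 \cdot \frac{1}{586570}}\right) = -3762458 + \left(693896 \left(- \frac{1}{2118843}\right) - \frac{33047}{1526551 \cdot \frac{1}{586570}}\right) = -3762458 - \left(\frac{693896}{2118843} + \frac{33047}{\frac{1526551}{586570}}\right) = -3762458 - \frac{41073514576172666}{3234521900493} = - \frac{12210826315261264460}{3234521900493}$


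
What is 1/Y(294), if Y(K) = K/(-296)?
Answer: -148/147 ≈ -1.0068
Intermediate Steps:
Y(K) = -K/296 (Y(K) = K*(-1/296) = -K/296)
1/Y(294) = 1/(-1/296*294) = 1/(-147/148) = -148/147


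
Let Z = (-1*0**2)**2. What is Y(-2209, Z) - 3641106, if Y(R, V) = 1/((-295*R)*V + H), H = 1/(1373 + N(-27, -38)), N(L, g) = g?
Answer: -3639771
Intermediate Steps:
H = 1/1335 (H = 1/(1373 - 38) = 1/1335 ≈ 0.00074906)
Z = 0 (Z = (-1*0)**2 = 0**2 = 0)
Y(R, V) = 1/(1/1335 - 295*R*V) (Y(R, V) = 1/((-295*R)*V + 1/1335) = 1/(-295*R*V + 1/1335) = 1/(1/1335 - 295*R*V))
Y(-2209, Z) - 3641106 = -1335/(-1 + 393825*(-2209)*0) - 3641106 = -1335/(-1 + 0) - 3641106 = -1335/(-1) - 3641106 = -1335*(-1) - 3641106 = 1335 - 3641106 = -3639771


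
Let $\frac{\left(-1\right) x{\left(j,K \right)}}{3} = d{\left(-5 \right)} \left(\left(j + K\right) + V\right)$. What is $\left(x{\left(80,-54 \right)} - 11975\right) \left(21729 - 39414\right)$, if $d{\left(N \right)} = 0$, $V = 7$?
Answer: $211777875$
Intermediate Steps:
$x{\left(j,K \right)} = 0$ ($x{\left(j,K \right)} = - 3 \cdot 0 \left(\left(j + K\right) + 7\right) = - 3 \cdot 0 \left(\left(K + j\right) + 7\right) = - 3 \cdot 0 \left(7 + K + j\right) = \left(-3\right) 0 = 0$)
$\left(x{\left(80,-54 \right)} - 11975\right) \left(21729 - 39414\right) = \left(0 - 11975\right) \left(21729 - 39414\right) = \left(-11975\right) \left(-17685\right) = 211777875$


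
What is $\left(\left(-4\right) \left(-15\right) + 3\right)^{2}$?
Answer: $3969$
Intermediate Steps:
$\left(\left(-4\right) \left(-15\right) + 3\right)^{2} = \left(60 + 3\right)^{2} = 63^{2} = 3969$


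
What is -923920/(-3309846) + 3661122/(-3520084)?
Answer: -2216368499483/2912733986766 ≈ -0.76092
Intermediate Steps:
-923920/(-3309846) + 3661122/(-3520084) = -923920*(-1/3309846) + 3661122*(-1/3520084) = 461960/1654923 - 1830561/1760042 = -2216368499483/2912733986766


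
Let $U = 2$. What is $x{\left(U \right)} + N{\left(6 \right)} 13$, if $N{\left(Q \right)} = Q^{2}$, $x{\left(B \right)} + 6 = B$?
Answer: $464$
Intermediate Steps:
$x{\left(B \right)} = -6 + B$
$x{\left(U \right)} + N{\left(6 \right)} 13 = \left(-6 + 2\right) + 6^{2} \cdot 13 = -4 + 36 \cdot 13 = -4 + 468 = 464$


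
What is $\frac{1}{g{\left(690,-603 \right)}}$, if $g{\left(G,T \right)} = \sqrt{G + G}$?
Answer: $\frac{\sqrt{345}}{690} \approx 0.026919$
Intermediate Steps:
$g{\left(G,T \right)} = \sqrt{2} \sqrt{G}$ ($g{\left(G,T \right)} = \sqrt{2 G} = \sqrt{2} \sqrt{G}$)
$\frac{1}{g{\left(690,-603 \right)}} = \frac{1}{\sqrt{2} \sqrt{690}} = \frac{1}{2 \sqrt{345}} = \frac{\sqrt{345}}{690}$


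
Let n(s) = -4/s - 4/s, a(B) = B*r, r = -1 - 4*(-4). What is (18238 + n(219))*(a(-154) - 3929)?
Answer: -24919277246/219 ≈ -1.1379e+8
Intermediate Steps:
r = 15 (r = -1 + 16 = 15)
a(B) = 15*B (a(B) = B*15 = 15*B)
n(s) = -8/s
(18238 + n(219))*(a(-154) - 3929) = (18238 - 8/219)*(15*(-154) - 3929) = (18238 - 8*1/219)*(-2310 - 3929) = (18238 - 8/219)*(-6239) = (3994114/219)*(-6239) = -24919277246/219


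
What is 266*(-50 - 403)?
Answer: -120498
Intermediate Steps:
266*(-50 - 403) = 266*(-453) = -120498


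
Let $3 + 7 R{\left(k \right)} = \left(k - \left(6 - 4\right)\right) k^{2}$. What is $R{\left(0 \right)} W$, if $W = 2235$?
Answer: $- \frac{6705}{7} \approx -957.86$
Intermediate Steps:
$R{\left(k \right)} = - \frac{3}{7} + \frac{k^{2} \left(-2 + k\right)}{7}$ ($R{\left(k \right)} = - \frac{3}{7} + \frac{\left(k - \left(6 - 4\right)\right) k^{2}}{7} = - \frac{3}{7} + \frac{\left(k - 2\right) k^{2}}{7} = - \frac{3}{7} + \frac{\left(-2 + k\right) k^{2}}{7} = - \frac{3}{7} + \frac{k^{2} \left(-2 + k\right)}{7}$)
$R{\left(0 \right)} W = \left(- \frac{3}{7} - \frac{2 \cdot 0^{2}}{7} + \frac{0^{3}}{7}\right) 2235 = \left(- \frac{3}{7} - 0 + \frac{1}{7} \cdot 0\right) 2235 = \left(- \frac{3}{7} + 0 + 0\right) 2235 = \left(- \frac{3}{7}\right) 2235 = - \frac{6705}{7}$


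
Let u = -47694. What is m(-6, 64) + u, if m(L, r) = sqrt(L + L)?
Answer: -47694 + 2*I*sqrt(3) ≈ -47694.0 + 3.4641*I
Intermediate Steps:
m(L, r) = sqrt(2)*sqrt(L) (m(L, r) = sqrt(2*L) = sqrt(2)*sqrt(L))
m(-6, 64) + u = sqrt(2)*sqrt(-6) - 47694 = sqrt(2)*(I*sqrt(6)) - 47694 = 2*I*sqrt(3) - 47694 = -47694 + 2*I*sqrt(3)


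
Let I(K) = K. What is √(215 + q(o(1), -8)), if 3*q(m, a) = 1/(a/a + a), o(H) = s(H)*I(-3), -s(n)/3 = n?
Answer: √94794/21 ≈ 14.661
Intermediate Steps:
s(n) = -3*n
o(H) = 9*H (o(H) = -3*H*(-3) = 9*H)
q(m, a) = 1/(3*(1 + a)) (q(m, a) = 1/(3*(a/a + a)) = 1/(3*(1 + a)))
√(215 + q(o(1), -8)) = √(215 + 1/(3*(1 - 8))) = √(215 + (⅓)/(-7)) = √(215 + (⅓)*(-⅐)) = √(215 - 1/21) = √(4514/21) = √94794/21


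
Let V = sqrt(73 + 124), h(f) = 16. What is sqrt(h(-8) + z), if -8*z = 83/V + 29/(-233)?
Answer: sqrt(539891325882 - 1775358878*sqrt(197))/183604 ≈ 3.9085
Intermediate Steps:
V = sqrt(197) ≈ 14.036
z = 29/1864 - 83*sqrt(197)/1576 (z = -(83/(sqrt(197)) + 29/(-233))/8 = -(83*(sqrt(197)/197) + 29*(-1/233))/8 = -(83*sqrt(197)/197 - 29/233)/8 = -(-29/233 + 83*sqrt(197)/197)/8 = 29/1864 - 83*sqrt(197)/1576 ≈ -0.72363)
sqrt(h(-8) + z) = sqrt(16 + (29/1864 - 83*sqrt(197)/1576)) = sqrt(29853/1864 - 83*sqrt(197)/1576)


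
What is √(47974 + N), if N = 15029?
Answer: √63003 ≈ 251.00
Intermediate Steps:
√(47974 + N) = √(47974 + 15029) = √63003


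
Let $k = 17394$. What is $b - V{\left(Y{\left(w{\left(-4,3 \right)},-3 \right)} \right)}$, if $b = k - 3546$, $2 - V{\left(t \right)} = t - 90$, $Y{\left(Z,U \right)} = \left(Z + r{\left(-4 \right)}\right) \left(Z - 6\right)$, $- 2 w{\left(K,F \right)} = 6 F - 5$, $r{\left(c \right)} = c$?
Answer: $\frac{55549}{4} \approx 13887.0$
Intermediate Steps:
$w{\left(K,F \right)} = \frac{5}{2} - 3 F$ ($w{\left(K,F \right)} = - \frac{6 F - 5}{2} = - \frac{-5 + 6 F}{2} = \frac{5}{2} - 3 F$)
$Y{\left(Z,U \right)} = \left(-6 + Z\right) \left(-4 + Z\right)$ ($Y{\left(Z,U \right)} = \left(Z - 4\right) \left(Z - 6\right) = \left(-4 + Z\right) \left(-6 + Z\right) = \left(-6 + Z\right) \left(-4 + Z\right)$)
$V{\left(t \right)} = 92 - t$ ($V{\left(t \right)} = 2 - \left(t - 90\right) = 2 - \left(-90 + t\right) = 92 - t$)
$b = 13848$ ($b = 17394 - 3546 = 13848$)
$b - V{\left(Y{\left(w{\left(-4,3 \right)},-3 \right)} \right)} = 13848 - \left(92 - \left(24 + \left(\frac{5}{2} - 9\right)^{2} - 10 \left(\frac{5}{2} - 9\right)\right)\right) = 13848 - \left(92 - \left(24 + \left(- \frac{13}{2}\right)^{2} - -65\right)\right) = 13848 - \left(92 - \left(24 + \frac{169}{4} + 65\right)\right) = 13848 - \left(92 - \frac{525}{4}\right) = 13848 - - \frac{157}{4} = 13848 + \frac{157}{4} = \frac{55549}{4}$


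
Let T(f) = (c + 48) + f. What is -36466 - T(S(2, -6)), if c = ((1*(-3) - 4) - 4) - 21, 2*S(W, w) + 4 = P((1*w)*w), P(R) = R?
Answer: -36498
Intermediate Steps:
S(W, w) = -2 + w**2/2 (S(W, w) = -2 + ((1*w)*w)/2 = -2 + (w*w)/2 = -2 + w**2/2)
c = -32 (c = ((-3 - 4) - 4) - 21 = (-7 - 4) - 21 = -11 - 21 = -32)
T(f) = 16 + f (T(f) = (-32 + 48) + f = 16 + f)
-36466 - T(S(2, -6)) = -36466 - (16 + (-2 + (1/2)*(-6)**2)) = -36466 - (16 + (-2 + (1/2)*36)) = -36466 - (16 + (-2 + 18)) = -36466 - (16 + 16) = -36466 - 1*32 = -36466 - 32 = -36498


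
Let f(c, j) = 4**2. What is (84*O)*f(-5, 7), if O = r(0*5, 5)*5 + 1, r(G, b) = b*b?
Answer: 169344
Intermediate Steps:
f(c, j) = 16
r(G, b) = b**2
O = 126 (O = 5**2*5 + 1 = 25*5 + 1 = 125 + 1 = 126)
(84*O)*f(-5, 7) = (84*126)*16 = 10584*16 = 169344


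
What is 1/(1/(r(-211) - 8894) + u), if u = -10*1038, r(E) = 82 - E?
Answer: -8601/89278381 ≈ -9.6339e-5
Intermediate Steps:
u = -10380
1/(1/(r(-211) - 8894) + u) = 1/(1/((82 - 1*(-211)) - 8894) - 10380) = 1/(1/((82 + 211) - 8894) - 10380) = 1/(1/(293 - 8894) - 10380) = 1/(1/(-8601) - 10380) = 1/(-1/8601 - 10380) = 1/(-89278381/8601) = -8601/89278381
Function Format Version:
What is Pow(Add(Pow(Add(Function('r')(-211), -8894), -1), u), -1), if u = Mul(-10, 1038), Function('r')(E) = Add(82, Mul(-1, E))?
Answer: Rational(-8601, 89278381) ≈ -9.6339e-5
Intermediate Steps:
u = -10380
Pow(Add(Pow(Add(Function('r')(-211), -8894), -1), u), -1) = Pow(Add(Pow(Add(Add(82, Mul(-1, -211)), -8894), -1), -10380), -1) = Pow(Add(Pow(Add(Add(82, 211), -8894), -1), -10380), -1) = Pow(Add(Pow(Add(293, -8894), -1), -10380), -1) = Pow(Add(Pow(-8601, -1), -10380), -1) = Pow(Add(Rational(-1, 8601), -10380), -1) = Pow(Rational(-89278381, 8601), -1) = Rational(-8601, 89278381)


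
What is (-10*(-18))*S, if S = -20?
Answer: -3600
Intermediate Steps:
(-10*(-18))*S = -10*(-18)*(-20) = 180*(-20) = -3600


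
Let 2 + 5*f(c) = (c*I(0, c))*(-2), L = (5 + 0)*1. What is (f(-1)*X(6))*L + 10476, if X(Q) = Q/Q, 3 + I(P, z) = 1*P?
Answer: 10468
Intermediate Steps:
I(P, z) = -3 + P (I(P, z) = -3 + 1*P = -3 + P)
X(Q) = 1
L = 5 (L = 5*1 = 5)
f(c) = -2/5 + 6*c/5 (f(c) = -2/5 + ((c*(-3 + 0))*(-2))/5 = -2/5 + ((c*(-3))*(-2))/5 = -2/5 + (-3*c*(-2))/5 = -2/5 + (6*c)/5 = -2/5 + 6*c/5)
(f(-1)*X(6))*L + 10476 = ((-2/5 + (6/5)*(-1))*1)*5 + 10476 = ((-2/5 - 6/5)*1)*5 + 10476 = -8/5*1*5 + 10476 = -8/5*5 + 10476 = -8 + 10476 = 10468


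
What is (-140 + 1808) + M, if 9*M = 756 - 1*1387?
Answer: 14381/9 ≈ 1597.9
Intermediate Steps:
M = -631/9 (M = (756 - 1*1387)/9 = (756 - 1387)/9 = (⅑)*(-631) = -631/9 ≈ -70.111)
(-140 + 1808) + M = (-140 + 1808) - 631/9 = 1668 - 631/9 = 14381/9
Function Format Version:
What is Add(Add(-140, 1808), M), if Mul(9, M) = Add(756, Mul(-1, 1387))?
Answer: Rational(14381, 9) ≈ 1597.9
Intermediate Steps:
M = Rational(-631, 9) (M = Mul(Rational(1, 9), Add(756, Mul(-1, 1387))) = Mul(Rational(1, 9), Add(756, -1387)) = Mul(Rational(1, 9), -631) = Rational(-631, 9) ≈ -70.111)
Add(Add(-140, 1808), M) = Add(Add(-140, 1808), Rational(-631, 9)) = Add(1668, Rational(-631, 9)) = Rational(14381, 9)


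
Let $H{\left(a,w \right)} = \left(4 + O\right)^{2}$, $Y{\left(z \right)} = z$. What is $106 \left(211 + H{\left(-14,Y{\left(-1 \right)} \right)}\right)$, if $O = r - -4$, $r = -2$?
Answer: $26182$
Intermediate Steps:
$O = 2$ ($O = -2 - -4 = -2 + 4 = 2$)
$H{\left(a,w \right)} = 36$ ($H{\left(a,w \right)} = \left(4 + 2\right)^{2} = 6^{2} = 36$)
$106 \left(211 + H{\left(-14,Y{\left(-1 \right)} \right)}\right) = 106 \left(211 + 36\right) = 106 \cdot 247 = 26182$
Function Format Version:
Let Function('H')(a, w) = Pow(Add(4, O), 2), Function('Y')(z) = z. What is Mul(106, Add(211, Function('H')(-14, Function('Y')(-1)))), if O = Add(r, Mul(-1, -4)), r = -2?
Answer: 26182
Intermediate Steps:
O = 2 (O = Add(-2, Mul(-1, -4)) = Add(-2, 4) = 2)
Function('H')(a, w) = 36 (Function('H')(a, w) = Pow(Add(4, 2), 2) = Pow(6, 2) = 36)
Mul(106, Add(211, Function('H')(-14, Function('Y')(-1)))) = Mul(106, Add(211, 36)) = Mul(106, 247) = 26182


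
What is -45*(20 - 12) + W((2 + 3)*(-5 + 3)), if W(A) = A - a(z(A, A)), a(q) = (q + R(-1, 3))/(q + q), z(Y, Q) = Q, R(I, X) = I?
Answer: -7411/20 ≈ -370.55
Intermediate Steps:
a(q) = (-1 + q)/(2*q) (a(q) = (q - 1)/(q + q) = (-1 + q)/((2*q)) = (-1 + q)*(1/(2*q)) = (-1 + q)/(2*q))
W(A) = A - (-1 + A)/(2*A)
-45*(20 - 12) + W((2 + 3)*(-5 + 3)) = -45*(20 - 12) + (-½ + (2 + 3)*(-5 + 3) + 1/(2*(((2 + 3)*(-5 + 3))))) = -45*8 + (-½ + 5*(-2) + 1/(2*((5*(-2))))) = -360 + (-½ - 10 + (½)/(-10)) = -360 + (-½ - 10 + (½)*(-⅒)) = -360 + (-½ - 10 - 1/20) = -360 - 211/20 = -7411/20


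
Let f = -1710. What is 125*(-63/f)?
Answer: 175/38 ≈ 4.6053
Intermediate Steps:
125*(-63/f) = 125*(-63/(-1710)) = 125*(-63*(-1/1710)) = 125*(7/190) = 175/38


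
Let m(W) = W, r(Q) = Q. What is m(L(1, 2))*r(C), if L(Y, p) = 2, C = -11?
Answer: -22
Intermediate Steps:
m(L(1, 2))*r(C) = 2*(-11) = -22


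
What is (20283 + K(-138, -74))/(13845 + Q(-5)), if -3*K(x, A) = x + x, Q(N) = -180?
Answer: 4075/2733 ≈ 1.4910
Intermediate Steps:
K(x, A) = -2*x/3 (K(x, A) = -(x + x)/3 = -2*x/3)
(20283 + K(-138, -74))/(13845 + Q(-5)) = (20283 - 2/3*(-138))/(13845 - 180) = (20283 + 92)/13665 = 20375*(1/13665) = 4075/2733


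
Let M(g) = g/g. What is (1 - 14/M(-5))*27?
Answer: -351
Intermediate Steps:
M(g) = 1
(1 - 14/M(-5))*27 = (1 - 14/1)*27 = (1 - 14*1)*27 = (1 - 14)*27 = -13*27 = -351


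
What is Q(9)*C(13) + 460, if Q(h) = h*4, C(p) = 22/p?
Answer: 6772/13 ≈ 520.92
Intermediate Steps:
Q(h) = 4*h
Q(9)*C(13) + 460 = (4*9)*(22/13) + 460 = 36*(22*(1/13)) + 460 = 36*(22/13) + 460 = 792/13 + 460 = 6772/13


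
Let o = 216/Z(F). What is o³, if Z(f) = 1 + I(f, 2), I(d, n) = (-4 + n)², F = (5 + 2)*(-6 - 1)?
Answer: 10077696/125 ≈ 80622.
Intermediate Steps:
F = -49 (F = 7*(-7) = -49)
Z(f) = 5 (Z(f) = 1 + (-4 + 2)² = 1 + (-2)² = 1 + 4 = 5)
o = 216/5 ≈ 43.200
o³ = (216/5)³ = 10077696/125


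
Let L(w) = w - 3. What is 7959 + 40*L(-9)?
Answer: 7479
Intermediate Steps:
L(w) = -3 + w
7959 + 40*L(-9) = 7959 + 40*(-3 - 9) = 7959 + 40*(-12) = 7959 - 480 = 7479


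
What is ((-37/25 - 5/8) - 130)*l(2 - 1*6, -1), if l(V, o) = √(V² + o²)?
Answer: -26421*√17/200 ≈ -544.68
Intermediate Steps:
((-37/25 - 5/8) - 130)*l(2 - 1*6, -1) = ((-37/25 - 5/8) - 130)*√((2 - 1*6)² + (-1)²) = ((-37*1/25 - 5*⅛) - 130)*√((2 - 6)² + 1) = ((-37/25 - 5/8) - 130)*√((-4)² + 1) = (-421/200 - 130)*√(16 + 1) = -26421*√17/200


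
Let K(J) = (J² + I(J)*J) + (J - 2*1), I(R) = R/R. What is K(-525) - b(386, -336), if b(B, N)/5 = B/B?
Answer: 274568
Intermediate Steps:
I(R) = 1
K(J) = -2 + J² + 2*J (K(J) = (J² + 1*J) + (J - 2*1) = (J² + J) + (J - 2) = (J + J²) + (-2 + J) = -2 + J² + 2*J)
b(B, N) = 5 (b(B, N) = 5*(B/B) = 5*1 = 5)
K(-525) - b(386, -336) = (-2 + (-525)² + 2*(-525)) - 1*5 = (-2 + 275625 - 1050) - 5 = 274573 - 5 = 274568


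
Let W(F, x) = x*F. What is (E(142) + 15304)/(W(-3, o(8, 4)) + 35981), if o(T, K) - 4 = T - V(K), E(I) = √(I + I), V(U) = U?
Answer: 15304/35957 + 2*√71/35957 ≈ 0.42609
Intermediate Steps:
E(I) = √2*√I (E(I) = √(2*I) = √2*√I)
o(T, K) = 4 + T - K (o(T, K) = 4 + (T - K) = 4 + T - K)
W(F, x) = F*x
(E(142) + 15304)/(W(-3, o(8, 4)) + 35981) = (√2*√142 + 15304)/(-3*(4 + 8 - 1*4) + 35981) = (2*√71 + 15304)/(-3*(4 + 8 - 4) + 35981) = (15304 + 2*√71)/(-3*8 + 35981) = (15304 + 2*√71)/(-24 + 35981) = (15304 + 2*√71)/35957 = (15304 + 2*√71)*(1/35957) = 15304/35957 + 2*√71/35957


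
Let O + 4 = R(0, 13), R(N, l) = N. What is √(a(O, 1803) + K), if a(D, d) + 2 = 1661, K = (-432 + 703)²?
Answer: 10*√751 ≈ 274.04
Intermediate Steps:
K = 73441 (K = 271² = 73441)
O = -4 (O = -4 + 0 = -4)
a(D, d) = 1659 (a(D, d) = -2 + 1661 = 1659)
√(a(O, 1803) + K) = √(1659 + 73441) = √75100 = 10*√751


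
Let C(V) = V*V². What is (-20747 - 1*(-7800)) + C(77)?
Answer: 443586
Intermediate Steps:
C(V) = V³
(-20747 - 1*(-7800)) + C(77) = (-20747 - 1*(-7800)) + 77³ = (-20747 + 7800) + 456533 = -12947 + 456533 = 443586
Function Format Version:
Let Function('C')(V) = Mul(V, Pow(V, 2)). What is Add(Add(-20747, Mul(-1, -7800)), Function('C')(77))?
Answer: 443586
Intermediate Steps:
Function('C')(V) = Pow(V, 3)
Add(Add(-20747, Mul(-1, -7800)), Function('C')(77)) = Add(Add(-20747, Mul(-1, -7800)), Pow(77, 3)) = Add(Add(-20747, 7800), 456533) = Add(-12947, 456533) = 443586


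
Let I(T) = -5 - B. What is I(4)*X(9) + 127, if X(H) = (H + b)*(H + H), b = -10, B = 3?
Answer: 271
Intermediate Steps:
I(T) = -8 (I(T) = -5 - 1*3 = -5 - 3 = -8)
X(H) = 2*H*(-10 + H) (X(H) = (H - 10)*(H + H) = (-10 + H)*(2*H) = 2*H*(-10 + H))
I(4)*X(9) + 127 = -16*9*(-10 + 9) + 127 = -16*9*(-1) + 127 = -8*(-18) + 127 = 144 + 127 = 271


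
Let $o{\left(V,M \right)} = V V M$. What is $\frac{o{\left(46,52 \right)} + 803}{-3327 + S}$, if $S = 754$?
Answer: $- \frac{110835}{2573} \approx -43.076$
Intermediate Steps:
$o{\left(V,M \right)} = M V^{2}$ ($o{\left(V,M \right)} = V^{2} M = M V^{2}$)
$\frac{o{\left(46,52 \right)} + 803}{-3327 + S} = \frac{52 \cdot 46^{2} + 803}{-3327 + 754} = \frac{52 \cdot 2116 + 803}{-2573} = \left(110032 + 803\right) \left(- \frac{1}{2573}\right) = 110835 \left(- \frac{1}{2573}\right) = - \frac{110835}{2573}$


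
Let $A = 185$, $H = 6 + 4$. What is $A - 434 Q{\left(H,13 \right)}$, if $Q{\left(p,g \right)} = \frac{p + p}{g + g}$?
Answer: $- \frac{1935}{13} \approx -148.85$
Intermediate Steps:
$H = 10$
$Q{\left(p,g \right)} = \frac{p}{g}$ ($Q{\left(p,g \right)} = \frac{2 p}{2 g} = 2 p \frac{1}{2 g} = \frac{p}{g}$)
$A - 434 Q{\left(H,13 \right)} = 185 - 434 \cdot \frac{10}{13} = 185 - 434 \cdot 10 \cdot \frac{1}{13} = 185 - \frac{4340}{13} = - \frac{1935}{13}$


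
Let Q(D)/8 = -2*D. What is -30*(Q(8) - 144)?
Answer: 8160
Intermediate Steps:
Q(D) = -16*D (Q(D) = 8*(-2*D) = -16*D)
-30*(Q(8) - 144) = -30*(-16*8 - 144) = -30*(-128 - 144) = -30*(-272) = 8160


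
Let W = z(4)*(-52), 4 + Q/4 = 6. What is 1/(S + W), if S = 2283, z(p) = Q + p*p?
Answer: 1/1035 ≈ 0.00096618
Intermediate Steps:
Q = 8 (Q = -16 + 4*6 = -16 + 24 = 8)
z(p) = 8 + p**2 (z(p) = 8 + p*p = 8 + p**2)
W = -1248 (W = (8 + 4**2)*(-52) = (8 + 16)*(-52) = 24*(-52) = -1248)
1/(S + W) = 1/(2283 - 1248) = 1/1035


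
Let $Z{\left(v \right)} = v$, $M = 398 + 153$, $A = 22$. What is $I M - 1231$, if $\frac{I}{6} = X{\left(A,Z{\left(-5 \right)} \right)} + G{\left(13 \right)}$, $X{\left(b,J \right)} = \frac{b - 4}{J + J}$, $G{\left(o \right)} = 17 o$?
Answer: $\frac{3617221}{5} \approx 7.2344 \cdot 10^{5}$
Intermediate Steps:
$M = 551$
$X{\left(b,J \right)} = \frac{-4 + b}{2 J}$
$I = \frac{6576}{5}$ ($I = 6 \left(\frac{-4 + 22}{2 \left(-5\right)} + 17 \cdot 13\right) = 6 \left(\frac{1}{2} \left(- \frac{1}{5}\right) 18 + 221\right) = 6 \left(- \frac{9}{5} + 221\right) = 6 \cdot \frac{1096}{5} = \frac{6576}{5} \approx 1315.2$)
$I M - 1231 = \frac{6576}{5} \cdot 551 - 1231 = \frac{3623376}{5} - 1231 = \frac{3617221}{5}$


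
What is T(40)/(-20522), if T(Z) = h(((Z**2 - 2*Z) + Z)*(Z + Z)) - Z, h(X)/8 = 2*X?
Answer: -998380/10261 ≈ -97.298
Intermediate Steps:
h(X) = 16*X (h(X) = 8*(2*X) = 16*X)
T(Z) = -Z + 32*Z*(Z**2 - Z) (T(Z) = 16*(((Z**2 - 2*Z) + Z)*(Z + Z)) - Z = 16*((Z**2 - Z)*(2*Z)) - Z = 16*(2*Z*(Z**2 - Z)) - Z = 32*Z*(Z**2 - Z) - Z = -Z + 32*Z*(Z**2 - Z))
T(40)/(-20522) = (40*(-1 + 32*40*(-1 + 40)))/(-20522) = (40*(-1 + 32*40*39))*(-1/20522) = (40*(-1 + 49920))*(-1/20522) = (40*49919)*(-1/20522) = 1996760*(-1/20522) = -998380/10261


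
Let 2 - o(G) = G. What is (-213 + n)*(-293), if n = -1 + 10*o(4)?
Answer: 68562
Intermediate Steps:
o(G) = 2 - G
n = -21 (n = -1 + 10*(2 - 1*4) = -1 + 10*(2 - 4) = -1 + 10*(-2) = -1 - 20 = -21)
(-213 + n)*(-293) = (-213 - 21)*(-293) = -234*(-293) = 68562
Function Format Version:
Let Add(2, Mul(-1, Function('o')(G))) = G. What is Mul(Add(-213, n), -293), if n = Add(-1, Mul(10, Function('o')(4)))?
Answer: 68562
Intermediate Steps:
Function('o')(G) = Add(2, Mul(-1, G))
n = -21 (n = Add(-1, Mul(10, Add(2, Mul(-1, 4)))) = Add(-1, Mul(10, Add(2, -4))) = Add(-1, Mul(10, -2)) = Add(-1, -20) = -21)
Mul(Add(-213, n), -293) = Mul(Add(-213, -21), -293) = Mul(-234, -293) = 68562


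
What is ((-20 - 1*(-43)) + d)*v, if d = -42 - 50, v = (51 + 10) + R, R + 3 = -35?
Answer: -1587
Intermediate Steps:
R = -38 (R = -3 - 35 = -38)
v = 23 (v = (51 + 10) - 38 = 61 - 38 = 23)
d = -92
((-20 - 1*(-43)) + d)*v = ((-20 - 1*(-43)) - 92)*23 = ((-20 + 43) - 92)*23 = (23 - 92)*23 = -69*23 = -1587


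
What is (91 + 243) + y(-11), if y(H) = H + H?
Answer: 312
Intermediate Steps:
y(H) = 2*H
(91 + 243) + y(-11) = (91 + 243) + 2*(-11) = 334 - 22 = 312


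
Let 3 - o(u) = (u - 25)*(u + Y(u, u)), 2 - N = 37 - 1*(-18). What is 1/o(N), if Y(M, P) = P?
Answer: -1/8265 ≈ -0.00012099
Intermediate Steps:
N = -53 (N = 2 - (37 - 1*(-18)) = 2 - (37 + 18) = 2 - 1*55 = 2 - 55 = -53)
o(u) = 3 - 2*u*(-25 + u) (o(u) = 3 - (u - 25)*(u + u) = 3 - (-25 + u)*2*u = 3 - 2*u*(-25 + u))
1/o(N) = 1/(3 - 2*(-53)**2 + 50*(-53)) = 1/(3 - 2*2809 - 2650) = 1/(3 - 5618 - 2650) = 1/(-8265) = -1/8265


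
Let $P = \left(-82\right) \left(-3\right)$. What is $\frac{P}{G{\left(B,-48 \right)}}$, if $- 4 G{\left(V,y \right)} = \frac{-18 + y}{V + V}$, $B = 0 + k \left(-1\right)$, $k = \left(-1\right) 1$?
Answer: $\frac{328}{11} \approx 29.818$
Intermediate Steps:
$k = -1$
$B = 1$ ($B = 0 - -1 = 0 + 1 = 1$)
$G{\left(V,y \right)} = - \frac{-18 + y}{8 V}$ ($G{\left(V,y \right)} = - \frac{\left(-18 + y\right) \frac{1}{V + V}}{4} = - \frac{\left(-18 + y\right) \frac{1}{2 V}}{4} = - \frac{\frac{1}{2} \frac{1}{V} \left(-18 + y\right)}{4} = - \frac{-18 + y}{8 V}$)
$P = 246$
$\frac{P}{G{\left(B,-48 \right)}} = \frac{246}{\frac{1}{8} \cdot 1^{-1} \left(18 - -48\right)} = \frac{246}{\frac{1}{8} \cdot 1 \left(18 + 48\right)} = \frac{246}{\frac{1}{8} \cdot 1 \cdot 66} = \frac{246}{\frac{33}{4}} = 246 \cdot \frac{4}{33} = \frac{328}{11}$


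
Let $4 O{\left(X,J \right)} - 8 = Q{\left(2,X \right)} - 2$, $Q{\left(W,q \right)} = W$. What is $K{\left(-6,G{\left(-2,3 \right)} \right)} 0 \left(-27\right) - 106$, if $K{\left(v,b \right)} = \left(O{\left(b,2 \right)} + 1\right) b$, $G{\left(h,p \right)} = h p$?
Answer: $-106$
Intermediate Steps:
$O{\left(X,J \right)} = 2$ ($O{\left(X,J \right)} = 2 + \frac{2 - 2}{4} = 2 + \frac{1}{4} \cdot 0 = 2 + 0 = 2$)
$K{\left(v,b \right)} = 3 b$ ($K{\left(v,b \right)} = \left(2 + 1\right) b = 3 b$)
$K{\left(-6,G{\left(-2,3 \right)} \right)} 0 \left(-27\right) - 106 = 3 \left(\left(-2\right) 3\right) 0 \left(-27\right) - 106 = 3 \left(-6\right) 0 - 106 = \left(-18\right) 0 - 106 = 0 - 106 = -106$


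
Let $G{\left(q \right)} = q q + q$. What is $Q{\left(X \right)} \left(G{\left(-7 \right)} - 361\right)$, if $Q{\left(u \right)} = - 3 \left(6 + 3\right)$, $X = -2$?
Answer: $8613$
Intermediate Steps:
$Q{\left(u \right)} = -27$ ($Q{\left(u \right)} = \left(-3\right) 9 = -27$)
$G{\left(q \right)} = q + q^{2}$ ($G{\left(q \right)} = q^{2} + q = q + q^{2}$)
$Q{\left(X \right)} \left(G{\left(-7 \right)} - 361\right) = - 27 \left(- 7 \left(1 - 7\right) - 361\right) = - 27 \left(\left(-7\right) \left(-6\right) - 361\right) = - 27 \left(42 - 361\right) = \left(-27\right) \left(-319\right) = 8613$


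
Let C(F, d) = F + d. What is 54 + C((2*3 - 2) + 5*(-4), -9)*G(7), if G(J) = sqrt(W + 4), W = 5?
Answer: -21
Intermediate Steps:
G(J) = 3 (G(J) = sqrt(5 + 4) = sqrt(9) = 3)
54 + C((2*3 - 2) + 5*(-4), -9)*G(7) = 54 + (((2*3 - 2) + 5*(-4)) - 9)*3 = 54 + (((6 - 2) - 20) - 9)*3 = 54 + ((4 - 20) - 9)*3 = 54 + (-16 - 9)*3 = 54 - 25*3 = 54 - 75 = -21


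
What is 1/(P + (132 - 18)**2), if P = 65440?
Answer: 1/78436 ≈ 1.2749e-5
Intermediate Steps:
1/(P + (132 - 18)**2) = 1/(65440 + (132 - 18)**2) = 1/(65440 + 114**2) = 1/(65440 + 12996) = 1/78436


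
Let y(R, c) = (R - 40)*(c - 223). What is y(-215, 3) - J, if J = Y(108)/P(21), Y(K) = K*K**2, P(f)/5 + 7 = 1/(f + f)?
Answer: 135094404/1465 ≈ 92215.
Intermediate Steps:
P(f) = -35 + 5/(2*f) (P(f) = -35 + 5/(f + f) = -35 + 5/((2*f)) = -35 + 5*(1/(2*f)) = -35 + 5/(2*f))
y(R, c) = (-223 + c)*(-40 + R) (y(R, c) = (-40 + R)*(-223 + c) = (-223 + c)*(-40 + R))
Y(K) = K**3
J = -52907904/1465 (J = 108**3/(-35 + (5/2)/21) = 1259712/(-35 + (5/2)*(1/21)) = 1259712/(-35 + 5/42) = 1259712/(-1465/42) = 1259712*(-42/1465) = -52907904/1465 ≈ -36115.)
y(-215, 3) - J = (8920 - 223*(-215) - 40*3 - 215*3) - 1*(-52907904/1465) = (8920 + 47945 - 120 - 645) + 52907904/1465 = 56100 + 52907904/1465 = 135094404/1465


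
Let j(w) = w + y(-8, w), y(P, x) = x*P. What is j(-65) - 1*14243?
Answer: -13788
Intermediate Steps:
y(P, x) = P*x
j(w) = -7*w (j(w) = w - 8*w = -7*w)
j(-65) - 1*14243 = -7*(-65) - 1*14243 = 455 - 14243 = -13788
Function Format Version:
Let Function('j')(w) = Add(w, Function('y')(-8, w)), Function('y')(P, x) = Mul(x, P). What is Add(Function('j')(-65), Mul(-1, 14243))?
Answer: -13788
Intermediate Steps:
Function('y')(P, x) = Mul(P, x)
Function('j')(w) = Mul(-7, w) (Function('j')(w) = Add(w, Mul(-8, w)) = Mul(-7, w))
Add(Function('j')(-65), Mul(-1, 14243)) = Add(Mul(-7, -65), Mul(-1, 14243)) = Add(455, -14243) = -13788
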